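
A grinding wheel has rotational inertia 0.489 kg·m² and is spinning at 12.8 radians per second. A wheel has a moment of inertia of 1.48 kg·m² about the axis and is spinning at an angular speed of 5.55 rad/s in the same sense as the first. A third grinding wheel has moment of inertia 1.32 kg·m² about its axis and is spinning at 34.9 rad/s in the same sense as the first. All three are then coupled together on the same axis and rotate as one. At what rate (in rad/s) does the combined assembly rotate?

|ω_f| ≈ 18.4 rad/s

No external torque acts about the common axis, so total angular momentum is conserved.
Taking A's sense as positive: L = (0.4890)(12.8) + (1.480)(5.55) + (1.320)(34.9) = 60.54 kg·m²·rad/s.
Combined I = 0.4890 + 1.480 + 1.320 = 3.289 kg·m².
ω_f = L / I = 60.54 / 3.289 = 18.41 rad/s.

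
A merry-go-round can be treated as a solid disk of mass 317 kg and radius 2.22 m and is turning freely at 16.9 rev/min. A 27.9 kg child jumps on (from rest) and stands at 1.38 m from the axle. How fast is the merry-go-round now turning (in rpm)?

The added mass arrives with no angular momentum about the axle, and any external torque about the axle is negligible, so the system's angular momentum is conserved.
I_p = ½(317)(2.22)² = 781.2 kg·m².
Added inertia Σmr² = (27.9)(1.38)² = 53.13 kg·m²; I_f = 781.2 + 53.13 = 834.3 kg·m².
ω_f = I_p ω_i / I_f = (781.2)(16.9) / 834.3 = 15.82 rpm.

ω_f ≈ 15.8 rpm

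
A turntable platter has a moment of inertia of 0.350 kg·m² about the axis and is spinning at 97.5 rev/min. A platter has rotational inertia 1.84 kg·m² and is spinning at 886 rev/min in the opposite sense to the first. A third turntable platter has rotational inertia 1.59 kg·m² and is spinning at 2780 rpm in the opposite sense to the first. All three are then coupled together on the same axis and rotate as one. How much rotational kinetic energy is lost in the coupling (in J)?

ΔKE lost ≈ 22800 J

No external torque acts about the common axis, so total angular momentum is conserved.
Taking A's sense as positive: L = (0.3500)(97.5) − (1.840)(886) − (1.590)(2780) = -6016 kg·m²·rpm.
Combined I = 0.3500 + 1.840 + 1.590 = 3.780 kg·m².
ω_f = L / I = -6016 / 3.780 = -1592 rpm.
KE_i = ½ΣIω² = 75320 J; KE_f = ½(3.780)(166.7)² = 52500 J.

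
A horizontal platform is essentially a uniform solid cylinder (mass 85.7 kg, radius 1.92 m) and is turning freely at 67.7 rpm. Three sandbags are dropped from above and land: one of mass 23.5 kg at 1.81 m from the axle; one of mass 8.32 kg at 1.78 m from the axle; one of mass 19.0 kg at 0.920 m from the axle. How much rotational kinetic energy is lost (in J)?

energy lost ≈ 1710 J

No external torque acts about the axle; L_before = L_after.
I_p = ½(85.7)(1.92)² = 158.0 kg·m².
Added inertia Σmr² = (23.5)(1.81)² + (8.32)(1.78)² + (19.0)(0.920)² = 119.4 kg·m²; I_f = 158.0 + 119.4 = 277.4 kg·m².
ω_f = I_p ω_i / I_f = (158.0)(67.7) / 277.4 = 38.55 rpm.
KE_i = ½(158.0)(7.090 rad/s)² = 3970 J; KE_f = ½(277.4)(4.037)² = 2261 J.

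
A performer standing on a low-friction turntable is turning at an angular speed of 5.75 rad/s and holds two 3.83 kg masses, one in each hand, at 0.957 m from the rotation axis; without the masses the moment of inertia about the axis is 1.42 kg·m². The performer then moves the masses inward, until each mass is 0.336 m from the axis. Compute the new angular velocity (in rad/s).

Angular momentum about the spin axis is conserved since the torque about it is zero.
I₁ = 1.42 + 2(3.83)(0.957)² = 8.435 kg·m²; I₂ = 1.42 + 2(3.83)(0.336)² = 2.285 kg·m².
ω₂ = I₁ω₁ / I₂ = (8.435)(5.75 rad/s) / (2.285) = 21.23 rad/s.

ω₂ ≈ 21.2 rad/s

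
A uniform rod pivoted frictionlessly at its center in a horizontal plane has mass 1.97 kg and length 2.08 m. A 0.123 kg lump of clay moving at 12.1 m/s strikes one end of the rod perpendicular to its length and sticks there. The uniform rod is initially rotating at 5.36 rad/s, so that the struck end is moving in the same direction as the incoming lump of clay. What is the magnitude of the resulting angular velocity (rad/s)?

|ω_f| ≈ 6.35 rad/s

The axle reaction passes through the pivot and exerts no torque about it; angular momentum about the pivot is conserved through the impact.
I_p = (1/12)(1.97)(2.08)² = 0.7103 kg·m². Taking the sense of the lump of clay's angular momentum as positive, L_{lump} = m v R = (0.123)(12.1)(2.08/2) = 1.548 kg·m²/s.
L_i = +I_p ω_p + m v R = +(0.7103)(5.36) + 1.548 = 5.355 kg·m²/s.
After sticking, I_f = I_p + m R² = 0.7103 + (0.123)(2.08/2)² = 0.8433 kg·m².
ω_f = L_i / I_f = 5.355 / 0.8433 = 6.350 rad/s.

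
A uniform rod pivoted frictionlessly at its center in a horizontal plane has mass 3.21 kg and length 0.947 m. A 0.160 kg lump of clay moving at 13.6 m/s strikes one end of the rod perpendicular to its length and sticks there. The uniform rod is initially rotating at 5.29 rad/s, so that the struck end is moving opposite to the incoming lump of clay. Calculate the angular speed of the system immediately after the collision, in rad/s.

|ω_f| ≈ 0.866 rad/s

The axle reaction passes through the pivot and exerts no torque about it; angular momentum about the pivot is conserved through the impact.
I_p = (1/12)(3.21)(0.947)² = 0.2399 kg·m². Taking the sense of the lump of clay's angular momentum as positive, L_{lump} = m v R = (0.160)(13.6)(0.947/2) = 1.030 kg·m²/s.
L_i = −I_p ω_p + m v R = −(0.2399)(5.29) + 1.030 = -0.2387 kg·m²/s.
After sticking, I_f = I_p + m R² = 0.2399 + (0.160)(0.947/2)² = 0.2758 kg·m².
ω_f = L_i / I_f = -0.2387 / 0.2758 = -0.8656 rad/s.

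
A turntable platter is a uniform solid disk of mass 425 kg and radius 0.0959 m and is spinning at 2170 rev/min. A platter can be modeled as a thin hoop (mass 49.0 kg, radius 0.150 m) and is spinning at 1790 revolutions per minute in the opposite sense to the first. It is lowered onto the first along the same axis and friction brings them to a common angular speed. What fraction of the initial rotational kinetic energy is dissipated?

fraction ≈ 0.868

The coupling torques are internal; angular momentum about the shared axis is conserved.
Moments of inertia: I_A = ½(425)(0.0959)² = 1.954 kg·m²; I_B = (49.0)(0.150)² = 1.102 kg·m².
Taking A's sense as positive: L = (1.954)(2170) − (1.102)(1790) = 2267 kg·m²·rpm.
Combined I = 1.954 + 1.102 = 3.057 kg·m².
ω_f = L / I = 2267 / 3.057 = 741.8 rpm.
KE_i = ½ΣIω² = 69830 J; KE_f = ½(3.057)(77.68)² = 9222 J.
Fraction dissipated = (KE_i − KE_f)/KE_i = 0.8679.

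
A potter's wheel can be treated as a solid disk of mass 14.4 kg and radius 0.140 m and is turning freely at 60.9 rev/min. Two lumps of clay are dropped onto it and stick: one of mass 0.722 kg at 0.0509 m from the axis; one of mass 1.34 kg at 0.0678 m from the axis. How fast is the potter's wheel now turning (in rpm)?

No external torque acts about the axis; L_before = L_after.
I_p = ½(14.4)(0.140)² = 0.1411 kg·m².
Added inertia Σmr² = (0.722)(0.0509)² + (1.34)(0.0678)² = 0.008030 kg·m²; I_f = 0.1411 + 0.008030 = 0.1492 kg·m².
ω_f = I_p ω_i / I_f = (0.1411)(60.9) / 0.1492 = 57.62 rpm.

ω_f ≈ 57.6 rpm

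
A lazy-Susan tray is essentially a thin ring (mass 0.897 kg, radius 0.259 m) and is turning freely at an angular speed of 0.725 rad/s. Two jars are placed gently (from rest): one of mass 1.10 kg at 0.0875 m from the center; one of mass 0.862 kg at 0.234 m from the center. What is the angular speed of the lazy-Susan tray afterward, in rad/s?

ω_f ≈ 0.377 rad/s

No external torque acts about the center; L_before = L_after.
I_p = (0.897)(0.259)² = 0.06017 kg·m².
Added inertia Σmr² = (1.10)(0.0875)² + (0.862)(0.234)² = 0.05562 kg·m²; I_f = 0.06017 + 0.05562 = 0.1158 kg·m².
ω_f = I_p ω_i / I_f = (0.06017)(0.725) / 0.1158 = 0.3767 rad/s.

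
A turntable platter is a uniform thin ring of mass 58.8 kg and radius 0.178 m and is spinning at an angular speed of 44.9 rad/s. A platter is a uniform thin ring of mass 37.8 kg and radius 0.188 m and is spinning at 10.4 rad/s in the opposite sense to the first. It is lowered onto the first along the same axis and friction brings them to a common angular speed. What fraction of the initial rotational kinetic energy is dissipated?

The coupling torques are internal; angular momentum about the shared axis is conserved.
Moments of inertia: I_A = (58.8)(0.178)² = 1.863 kg·m²; I_B = (37.8)(0.188)² = 1.336 kg·m².
Taking A's sense as positive: L = (1.863)(44.9) − (1.336)(10.4) = 69.76 kg·m²·rad/s.
Combined I = 1.863 + 1.336 = 3.199 kg·m².
ω_f = L / I = 69.76 / 3.199 = 21.81 rad/s.
KE_i = ½ΣIω² = 1950 J; KE_f = ½(3.199)(21.81)² = 760.5 J.
Fraction dissipated = (KE_i − KE_f)/KE_i = 0.6100.

fraction ≈ 0.610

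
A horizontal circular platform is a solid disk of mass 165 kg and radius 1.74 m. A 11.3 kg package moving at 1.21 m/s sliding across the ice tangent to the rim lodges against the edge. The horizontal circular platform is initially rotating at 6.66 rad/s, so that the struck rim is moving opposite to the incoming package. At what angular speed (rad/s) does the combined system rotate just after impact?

|ω_f| ≈ 5.77 rad/s

About the central axle the impulsive forces during the collision are internal, so angular momentum about that axis is conserved.
I_p = ½(165)(1.74)² = 249.8 kg·m². Taking the sense of the package's angular momentum as positive, L_{package} = m v R = (11.3)(1.21)(1.74) = 23.79 kg·m²/s.
L_i = −I_p ω_p + m v R = −(249.8)(6.66) + 23.79 = -1640 kg·m²/s.
After sticking, I_f = I_p + m R² = 249.8 + (11.3)(1.74)² = 284.0 kg·m².
ω_f = L_i / I_f = -1640 / 284.0 = -5.774 rad/s.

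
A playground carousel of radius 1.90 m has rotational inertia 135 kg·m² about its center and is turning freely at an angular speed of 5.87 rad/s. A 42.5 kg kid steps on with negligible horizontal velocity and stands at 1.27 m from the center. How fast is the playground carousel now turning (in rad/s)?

No external torque acts about the center; L_before = L_after.
Added inertia Σmr² = (42.5)(1.27)² = 68.55 kg·m²; I_f = 135.0 + 68.55 = 203.5 kg·m².
ω_f = I_p ω_i / I_f = (135.0)(5.87) / 203.5 = 3.893 rad/s.

ω_f ≈ 3.89 rad/s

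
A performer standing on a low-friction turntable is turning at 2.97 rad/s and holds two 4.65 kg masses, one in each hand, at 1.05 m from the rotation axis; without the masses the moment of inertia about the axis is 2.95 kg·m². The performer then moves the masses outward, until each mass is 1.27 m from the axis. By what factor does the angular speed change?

With no external torque about the axis, L is conserved: I₁ω₁ = I₂ω₂.
I₁ = 2.95 + 2(4.65)(1.05)² = 13.20 kg·m²; I₂ = 2.95 + 2(4.65)(1.27)² = 17.95 kg·m².
ω₂/ω₁ = I₁/I₂ = 13.20 / 17.95 = 0.7356.

ω₂/ω₁ ≈ 0.736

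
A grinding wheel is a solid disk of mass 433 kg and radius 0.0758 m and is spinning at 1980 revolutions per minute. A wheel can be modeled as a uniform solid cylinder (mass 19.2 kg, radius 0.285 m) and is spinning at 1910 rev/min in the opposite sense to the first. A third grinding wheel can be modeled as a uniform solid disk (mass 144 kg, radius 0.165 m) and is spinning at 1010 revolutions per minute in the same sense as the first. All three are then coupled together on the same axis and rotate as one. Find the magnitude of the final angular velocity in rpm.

|ω_f| ≈ 741 rpm

No external torque acts about the common axis, so total angular momentum is conserved.
Moments of inertia: I_A = ½(433)(0.0758)² = 1.244 kg·m²; I_B = ½(19.2)(0.285)² = 0.7798 kg·m²; I_C = ½(144)(0.165)² = 1.960 kg·m².
Taking A's sense as positive: L = (1.244)(1980) − (0.7798)(1910) + (1.960)(1010) = 2953 kg·m²·rpm.
Combined I = 1.244 + 0.7798 + 1.960 = 3.984 kg·m².
ω_f = L / I = 2953 / 3.984 = 741.3 rpm.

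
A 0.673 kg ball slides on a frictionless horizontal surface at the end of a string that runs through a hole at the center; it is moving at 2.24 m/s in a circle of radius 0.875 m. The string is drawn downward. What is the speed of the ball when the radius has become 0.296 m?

Central (radial) force ⇒ zero torque about the center ⇒ m v r is constant.
v₂ = v₁ r₁ / r₂ = (2.24)(0.875) / (0.296) = 6.622 m/s.

v₂ ≈ 6.62 m/s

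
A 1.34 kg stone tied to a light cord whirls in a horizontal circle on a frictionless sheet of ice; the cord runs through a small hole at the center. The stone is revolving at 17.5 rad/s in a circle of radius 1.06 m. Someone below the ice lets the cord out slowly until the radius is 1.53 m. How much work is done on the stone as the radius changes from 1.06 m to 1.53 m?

The constraining force is radial, so m r² ω about the center is conserved.
ω₂ = ω₁ (r₁/r₂)² = (17.5)(1.06/1.53)² = 8.400 rad/s.
W = ΔKE = ½m(v₂² − v₁²) = -119.9 J.

W ≈ -120 J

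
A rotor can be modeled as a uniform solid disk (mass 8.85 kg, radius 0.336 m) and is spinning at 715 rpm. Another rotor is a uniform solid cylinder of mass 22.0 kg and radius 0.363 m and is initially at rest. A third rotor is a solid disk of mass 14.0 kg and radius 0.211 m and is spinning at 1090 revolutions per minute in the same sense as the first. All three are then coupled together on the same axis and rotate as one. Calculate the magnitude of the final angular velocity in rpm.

|ω_f| ≈ 308 rpm

The coupling torques are internal; angular momentum about the shared axis is conserved.
Moments of inertia: I_A = ½(8.85)(0.336)² = 0.4996 kg·m²; I_B = ½(22.0)(0.363)² = 1.449 kg·m²; I_C = ½(14.0)(0.211)² = 0.3116 kg·m².
Taking A's sense as positive: L = (0.4996)(715) + (0.3116)(1090) = 696.9 kg·m²·rpm.
Combined I = 0.4996 + 1.449 + 0.3116 = 2.261 kg·m².
ω_f = L / I = 696.9 / 2.261 = 308.3 rpm.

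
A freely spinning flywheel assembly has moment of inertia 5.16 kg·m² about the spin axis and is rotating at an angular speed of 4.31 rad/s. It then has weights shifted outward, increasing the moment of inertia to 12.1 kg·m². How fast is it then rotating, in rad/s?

ω₂ ≈ 1.84 rad/s

Angular momentum about the spin axis is conserved since the torque about it is zero.
ω₂ = I₁ω₁ / I₂ = (5.160)(4.31 rad/s) / (12.10) = 1.838 rad/s.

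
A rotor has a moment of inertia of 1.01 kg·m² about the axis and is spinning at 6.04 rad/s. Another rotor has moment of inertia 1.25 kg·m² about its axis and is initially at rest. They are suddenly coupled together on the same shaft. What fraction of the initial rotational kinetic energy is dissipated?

fraction ≈ 0.553

The coupling torques are internal; angular momentum about the shared axis is conserved.
Taking A's sense as positive: L = (1.010)(6.04) = 6.100 kg·m²·rad/s.
Combined I = 1.010 + 1.250 = 2.260 kg·m².
ω_f = L / I = 6.100 / 2.260 = 2.699 rad/s.
KE_i = ½ΣIω² = 18.42 J; KE_f = ½(2.260)(2.699)² = 8.233 J.
Fraction dissipated = (KE_i − KE_f)/KE_i = 0.5531.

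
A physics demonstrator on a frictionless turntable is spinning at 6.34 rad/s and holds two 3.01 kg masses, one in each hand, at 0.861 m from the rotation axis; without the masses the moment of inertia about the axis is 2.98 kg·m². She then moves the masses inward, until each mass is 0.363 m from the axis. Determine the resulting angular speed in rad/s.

Angular momentum about the spin axis is conserved since the torque about it is zero.
I₁ = 2.98 + 2(3.01)(0.861)² = 7.443 kg·m²; I₂ = 2.98 + 2(3.01)(0.363)² = 3.773 kg·m².
ω₂ = I₁ω₁ / I₂ = (7.443)(6.34 rad/s) / (3.773) = 12.51 rad/s.

ω₂ ≈ 12.5 rad/s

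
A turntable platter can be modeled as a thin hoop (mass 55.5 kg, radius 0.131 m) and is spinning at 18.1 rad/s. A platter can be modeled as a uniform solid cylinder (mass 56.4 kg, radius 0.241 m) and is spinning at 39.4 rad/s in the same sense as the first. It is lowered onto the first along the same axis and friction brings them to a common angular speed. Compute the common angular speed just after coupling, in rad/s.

|ω_f| ≈ 31.6 rad/s

The coupling torques are internal; angular momentum about the shared axis is conserved.
Moments of inertia: I_A = (55.5)(0.131)² = 0.9524 kg·m²; I_B = ½(56.4)(0.241)² = 1.638 kg·m².
Taking A's sense as positive: L = (0.9524)(18.1) + (1.638)(39.4) = 81.77 kg·m²·rad/s.
Combined I = 0.9524 + 1.638 = 2.590 kg·m².
ω_f = L / I = 81.77 / 2.590 = 31.57 rad/s.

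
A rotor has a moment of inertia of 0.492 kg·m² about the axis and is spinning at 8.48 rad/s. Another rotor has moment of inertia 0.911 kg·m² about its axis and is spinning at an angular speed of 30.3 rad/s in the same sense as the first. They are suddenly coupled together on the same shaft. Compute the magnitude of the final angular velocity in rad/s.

No external torque acts about the common axis, so total angular momentum is conserved.
Taking A's sense as positive: L = (0.4920)(8.48) + (0.9110)(30.3) = 31.78 kg·m²·rad/s.
Combined I = 0.4920 + 0.9110 = 1.403 kg·m².
ω_f = L / I = 31.78 / 1.403 = 22.65 rad/s.

|ω_f| ≈ 22.6 rad/s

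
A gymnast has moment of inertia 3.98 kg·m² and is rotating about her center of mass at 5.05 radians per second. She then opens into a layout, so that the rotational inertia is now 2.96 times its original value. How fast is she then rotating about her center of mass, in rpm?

Angular momentum about the spin axis is conserved since the torque about it is zero.
I₂ = 2.96 × 3.98 = 11.78 kg·m².
ω₂ = I₁ω₁ / I₂ = (3.980)(5.05 rad/s) / (11.78) = 1.706 rad/s = 16.29 rpm.

ω₂ ≈ 16.3 rpm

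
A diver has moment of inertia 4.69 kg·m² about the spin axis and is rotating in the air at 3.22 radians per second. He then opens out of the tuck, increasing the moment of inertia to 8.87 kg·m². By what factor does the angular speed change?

ω₂/ω₁ ≈ 0.529

No external torque acts about the spin axis, so angular momentum is conserved.
ω₂/ω₁ = I₁/I₂ = 4.690 / 8.870 = 0.5287.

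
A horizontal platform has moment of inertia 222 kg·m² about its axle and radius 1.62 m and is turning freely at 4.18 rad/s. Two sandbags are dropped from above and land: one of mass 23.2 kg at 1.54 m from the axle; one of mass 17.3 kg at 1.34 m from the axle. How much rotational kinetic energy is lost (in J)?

energy lost ≈ 542 J

No external torque acts about the axle; L_before = L_after.
Added inertia Σmr² = (23.2)(1.54)² + (17.3)(1.34)² = 86.09 kg·m²; I_f = 222.0 + 86.09 = 308.1 kg·m².
ω_f = I_p ω_i / I_f = (222.0)(4.18) / 308.1 = 3.012 rad/s.
KE_i = ½(222.0)(4.180 rad/s)² = 1939 J; KE_f = ½(308.1)(3.012)² = 1398 J.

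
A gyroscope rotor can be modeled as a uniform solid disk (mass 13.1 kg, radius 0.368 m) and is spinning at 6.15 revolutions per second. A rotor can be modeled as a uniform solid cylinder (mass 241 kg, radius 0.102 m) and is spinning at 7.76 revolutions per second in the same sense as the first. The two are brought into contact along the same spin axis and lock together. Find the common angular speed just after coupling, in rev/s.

The coupling torques are internal; angular momentum about the shared axis is conserved.
Moments of inertia: I_A = ½(13.1)(0.368)² = 0.8870 kg·m²; I_B = ½(241)(0.102)² = 1.254 kg·m².
Taking A's sense as positive: L = (0.8870)(6.15) + (1.254)(7.76) = 15.18 kg·m²·rev/s.
Combined I = 0.8870 + 1.254 = 2.141 kg·m².
ω_f = L / I = 15.18 / 2.141 = 7.093 rev/s.

|ω_f| ≈ 7.09 rev/s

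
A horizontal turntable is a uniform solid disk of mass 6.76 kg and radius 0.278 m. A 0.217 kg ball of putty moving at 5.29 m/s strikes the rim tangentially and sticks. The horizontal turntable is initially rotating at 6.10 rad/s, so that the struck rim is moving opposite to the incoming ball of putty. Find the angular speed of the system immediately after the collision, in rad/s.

|ω_f| ≈ 4.58 rad/s

The axle reaction passes through the axle and exerts no torque about it; angular momentum about the axle is conserved through the impact.
I_p = ½(6.76)(0.278)² = 0.2612 kg·m². Taking the sense of the ball of putty's angular momentum as positive, L_{ball} = m v R = (0.217)(5.29)(0.278) = 0.3191 kg·m²/s.
L_i = −I_p ω_p + m v R = −(0.2612)(6.10) + 0.3191 = -1.274 kg·m²/s.
After sticking, I_f = I_p + m R² = 0.2612 + (0.217)(0.278)² = 0.2780 kg·m².
ω_f = L_i / I_f = -1.274 / 0.2780 = -4.584 rad/s.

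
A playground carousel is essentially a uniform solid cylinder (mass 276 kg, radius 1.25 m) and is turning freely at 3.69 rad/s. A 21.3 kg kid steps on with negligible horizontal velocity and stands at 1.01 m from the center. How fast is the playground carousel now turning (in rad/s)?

ω_f ≈ 3.35 rad/s

No external torque acts about the center; L_before = L_after.
I_p = ½(276)(1.25)² = 215.6 kg·m².
Added inertia Σmr² = (21.3)(1.01)² = 21.73 kg·m²; I_f = 215.6 + 21.73 = 237.4 kg·m².
ω_f = I_p ω_i / I_f = (215.6)(3.69) / 237.4 = 3.352 rad/s.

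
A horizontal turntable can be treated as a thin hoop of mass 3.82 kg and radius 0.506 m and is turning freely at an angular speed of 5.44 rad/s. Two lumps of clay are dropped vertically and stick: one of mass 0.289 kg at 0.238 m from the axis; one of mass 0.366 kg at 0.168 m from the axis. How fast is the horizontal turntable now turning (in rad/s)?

ω_f ≈ 5.30 rad/s

No external torque acts about the axis; L_before = L_after.
I_p = (3.82)(0.506)² = 0.9781 kg·m².
Added inertia Σmr² = (0.289)(0.238)² + (0.366)(0.168)² = 0.02670 kg·m²; I_f = 0.9781 + 0.02670 = 1.005 kg·m².
ω_f = I_p ω_i / I_f = (0.9781)(5.44) / 1.005 = 5.295 rad/s.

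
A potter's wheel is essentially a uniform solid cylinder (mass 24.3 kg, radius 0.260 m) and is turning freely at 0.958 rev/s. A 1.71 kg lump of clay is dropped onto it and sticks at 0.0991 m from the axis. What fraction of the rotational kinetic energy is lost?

The added mass arrives with no angular momentum about the axis, and any external torque about the axis is negligible, so the system's angular momentum is conserved.
I_p = ½(24.3)(0.260)² = 0.8213 kg·m².
Added inertia Σmr² = (1.71)(0.0991)² = 0.01679 kg·m²; I_f = 0.8213 + 0.01679 = 0.8381 kg·m².
ω_f = I_p ω_i / I_f = (0.8213)(0.958) / 0.8381 = 0.9388 rev/s.
KE_i = ½(0.8213)(6.019 rad/s)² = 14.88 J; KE_f = ½(0.8381)(5.899)² = 14.58 J.
Fraction lost = 0.02004.

fraction ≈ 0.0200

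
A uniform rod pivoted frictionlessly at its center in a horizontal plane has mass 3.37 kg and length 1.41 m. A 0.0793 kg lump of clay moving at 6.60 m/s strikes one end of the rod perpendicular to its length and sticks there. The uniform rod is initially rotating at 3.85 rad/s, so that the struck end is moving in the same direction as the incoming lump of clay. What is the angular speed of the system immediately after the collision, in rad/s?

|ω_f| ≈ 4.21 rad/s

The axle reaction passes through the pivot and exerts no torque about it; angular momentum about the pivot is conserved through the impact.
I_p = (1/12)(3.37)(1.41)² = 0.5583 kg·m². Taking the sense of the lump of clay's angular momentum as positive, L_{lump} = m v R = (0.0793)(6.60)(1.41/2) = 0.3690 kg·m²/s.
L_i = +I_p ω_p + m v R = +(0.5583)(3.85) + 0.3690 = 2.519 kg·m²/s.
After sticking, I_f = I_p + m R² = 0.5583 + (0.0793)(1.41/2)² = 0.5977 kg·m².
ω_f = L_i / I_f = 2.519 / 0.5977 = 4.213 rad/s.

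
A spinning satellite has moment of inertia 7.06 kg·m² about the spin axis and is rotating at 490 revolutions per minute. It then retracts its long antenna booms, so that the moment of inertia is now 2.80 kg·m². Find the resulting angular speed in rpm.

With no external torque about the axis, L is conserved: I₁ω₁ = I₂ω₂.
ω₂ = I₁ω₁ / I₂ = (7.060)(490 rpm) / (2.800) = 1236 rpm.

ω₂ ≈ 1240 rpm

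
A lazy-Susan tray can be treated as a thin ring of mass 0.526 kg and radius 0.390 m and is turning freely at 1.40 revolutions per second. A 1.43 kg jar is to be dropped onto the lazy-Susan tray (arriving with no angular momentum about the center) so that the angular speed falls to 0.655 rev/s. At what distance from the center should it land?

No external torque acts about the center; L_before = L_after.
I_p = (0.526)(0.390)² = 0.08000 kg·m².
I_p ω_i = (I_p + m r²) ω_f ⇒ m r² = I_p(ω_i/ω_f − 1) = 0.08000(1.40/0.655 − 1) = 0.09100 kg·m².
r = √(0.09100/1.43) = 0.2523 m.

r ≈ 0.252 m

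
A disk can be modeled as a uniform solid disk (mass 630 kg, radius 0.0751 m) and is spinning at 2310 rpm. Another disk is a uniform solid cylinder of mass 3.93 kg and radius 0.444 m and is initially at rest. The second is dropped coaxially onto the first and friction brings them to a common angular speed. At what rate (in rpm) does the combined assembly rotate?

No external torque acts about the common axis, so total angular momentum is conserved.
Moments of inertia: I_A = ½(630)(0.0751)² = 1.777 kg·m²; I_B = ½(3.93)(0.444)² = 0.3874 kg·m².
Taking A's sense as positive: L = (1.777)(2310) = 4104 kg·m²·rpm.
Combined I = 1.777 + 0.3874 = 2.164 kg·m².
ω_f = L / I = 4104 / 2.164 = 1896 rpm.

|ω_f| ≈ 1900 rpm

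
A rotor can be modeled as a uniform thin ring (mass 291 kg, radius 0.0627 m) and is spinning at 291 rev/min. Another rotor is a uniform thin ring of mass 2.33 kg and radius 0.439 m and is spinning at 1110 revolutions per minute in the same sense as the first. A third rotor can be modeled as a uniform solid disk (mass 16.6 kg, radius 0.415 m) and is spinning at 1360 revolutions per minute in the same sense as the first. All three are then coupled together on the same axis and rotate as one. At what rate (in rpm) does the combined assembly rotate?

|ω_f| ≈ 918 rpm

No external torque acts about the common axis, so total angular momentum is conserved.
Moments of inertia: I_A = (291)(0.0627)² = 1.144 kg·m²; I_B = (2.33)(0.439)² = 0.4490 kg·m²; I_C = ½(16.6)(0.415)² = 1.429 kg·m².
Taking A's sense as positive: L = (1.144)(291) + (0.4490)(1110) + (1.429)(1360) = 2775 kg·m²·rpm.
Combined I = 1.144 + 0.4490 + 1.429 = 3.023 kg·m².
ω_f = L / I = 2775 / 3.023 = 918.2 rpm.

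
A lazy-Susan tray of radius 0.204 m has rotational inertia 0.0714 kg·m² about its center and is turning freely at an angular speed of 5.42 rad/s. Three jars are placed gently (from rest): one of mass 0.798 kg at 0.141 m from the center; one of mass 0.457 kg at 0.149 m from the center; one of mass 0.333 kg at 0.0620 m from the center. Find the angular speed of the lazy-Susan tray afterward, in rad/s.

ω_f ≈ 3.92 rad/s

The added mass arrives with no angular momentum about the center, and any external torque about the center is negligible, so the system's angular momentum is conserved.
Added inertia Σmr² = (0.798)(0.141)² + (0.457)(0.149)² + (0.333)(0.0620)² = 0.02729 kg·m²; I_f = 0.07140 + 0.02729 = 0.09869 kg·m².
ω_f = I_p ω_i / I_f = (0.07140)(5.42) / 0.09869 = 3.921 rad/s.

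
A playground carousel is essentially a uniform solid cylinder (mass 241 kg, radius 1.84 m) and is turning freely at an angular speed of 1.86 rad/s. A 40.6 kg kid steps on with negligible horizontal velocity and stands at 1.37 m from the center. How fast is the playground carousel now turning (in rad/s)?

ω_f ≈ 1.57 rad/s

No external torque acts about the center; L_before = L_after.
I_p = ½(241)(1.84)² = 408.0 kg·m².
Added inertia Σmr² = (40.6)(1.37)² = 76.20 kg·m²; I_f = 408.0 + 76.20 = 484.2 kg·m².
ω_f = I_p ω_i / I_f = (408.0)(1.86) / 484.2 = 1.567 rad/s.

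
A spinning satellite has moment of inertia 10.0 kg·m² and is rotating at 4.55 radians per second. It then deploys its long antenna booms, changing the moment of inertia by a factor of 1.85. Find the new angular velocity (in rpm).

ω₂ ≈ 23.5 rpm

No external torque acts about the spin axis, so angular momentum is conserved.
I₂ = 1.85 × 10.0 = 18.50 kg·m².
ω₂ = I₁ω₁ / I₂ = (10.00)(4.55 rad/s) / (18.50) = 2.459 rad/s = 23.49 rpm.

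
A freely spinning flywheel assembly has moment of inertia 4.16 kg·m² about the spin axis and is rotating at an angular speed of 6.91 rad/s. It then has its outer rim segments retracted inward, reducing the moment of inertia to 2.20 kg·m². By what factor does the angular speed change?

ω₂/ω₁ ≈ 1.89

With no external torque about the axis, L is conserved: I₁ω₁ = I₂ω₂.
ω₂/ω₁ = I₁/I₂ = 4.160 / 2.200 = 1.891.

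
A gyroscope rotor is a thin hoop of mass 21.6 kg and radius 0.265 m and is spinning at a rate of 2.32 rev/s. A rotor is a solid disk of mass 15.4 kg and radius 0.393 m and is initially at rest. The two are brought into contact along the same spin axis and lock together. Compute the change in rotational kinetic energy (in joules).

ΔKE ≈ -70.8 J

The coupling torques are internal; angular momentum about the shared axis is conserved.
Moments of inertia: I_A = (21.6)(0.265)² = 1.517 kg·m²; I_B = ½(15.4)(0.393)² = 1.189 kg·m².
Taking A's sense as positive: L = (1.517)(2.32) = 3.519 kg·m²·rev/s.
Combined I = 1.517 + 1.189 = 2.706 kg·m².
ω_f = L / I = 3.519 / 2.706 = 1.300 rev/s.
KE_i = ½ΣIω² = 161.2 J; KE_f = ½(2.706)(8.171)² = 90.33 J.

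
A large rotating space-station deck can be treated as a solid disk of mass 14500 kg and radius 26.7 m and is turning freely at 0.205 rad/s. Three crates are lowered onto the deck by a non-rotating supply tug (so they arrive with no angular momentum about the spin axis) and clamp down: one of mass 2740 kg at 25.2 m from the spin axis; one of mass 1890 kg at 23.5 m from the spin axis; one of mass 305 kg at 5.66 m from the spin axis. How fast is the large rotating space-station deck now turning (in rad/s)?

ω_f ≈ 0.133 rad/s

No external torque acts about the spin axis; L_before = L_after.
I_p = ½(14500)(26.7)² = 5.168e+06 kg·m².
Added inertia Σmr² = (2740)(25.2)² + (1890)(23.5)² + (305)(5.66)² = 2.794e+06 kg·m²; I_f = 5.168e+06 + 2.794e+06 = 7.962e+06 kg·m².
ω_f = I_p ω_i / I_f = (5.168e+06)(0.205) / 7.962e+06 = 0.1331 rad/s.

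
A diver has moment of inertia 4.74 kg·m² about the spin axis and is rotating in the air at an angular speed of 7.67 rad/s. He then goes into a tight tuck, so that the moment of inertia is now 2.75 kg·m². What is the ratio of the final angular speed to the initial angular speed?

No external torque acts about the spin axis, so angular momentum is conserved.
ω₂/ω₁ = I₁/I₂ = 4.740 / 2.750 = 1.724.

ω₂/ω₁ ≈ 1.72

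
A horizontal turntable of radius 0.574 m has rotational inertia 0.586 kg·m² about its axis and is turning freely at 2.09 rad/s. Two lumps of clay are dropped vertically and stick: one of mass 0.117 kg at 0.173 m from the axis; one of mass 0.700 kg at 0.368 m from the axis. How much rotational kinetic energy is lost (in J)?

The added mass arrives with no angular momentum about the axis, and any external torque about the axis is negligible, so the system's angular momentum is conserved.
Added inertia Σmr² = (0.117)(0.173)² + (0.700)(0.368)² = 0.09830 kg·m²; I_f = 0.5860 + 0.09830 = 0.6843 kg·m².
ω_f = I_p ω_i / I_f = (0.5860)(2.09) / 0.6843 = 1.790 rad/s.
KE_i = ½(0.5860)(2.090 rad/s)² = 1.280 J; KE_f = ½(0.6843)(1.790)² = 1.096 J.

energy lost ≈ 0.184 J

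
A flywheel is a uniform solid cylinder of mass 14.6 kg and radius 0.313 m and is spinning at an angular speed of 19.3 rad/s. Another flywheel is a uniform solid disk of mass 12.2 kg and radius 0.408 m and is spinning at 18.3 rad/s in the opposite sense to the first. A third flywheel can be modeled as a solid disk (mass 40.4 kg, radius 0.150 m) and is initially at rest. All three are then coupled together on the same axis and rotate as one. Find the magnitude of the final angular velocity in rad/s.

No external torque acts about the common axis, so total angular momentum is conserved.
Moments of inertia: I_A = ½(14.6)(0.313)² = 0.7152 kg·m²; I_B = ½(12.2)(0.408)² = 1.015 kg·m²; I_C = ½(40.4)(0.150)² = 0.4545 kg·m².
Taking A's sense as positive: L = (0.7152)(19.3) − (1.015)(18.3) = -4.780 kg·m²·rad/s.
Combined I = 0.7152 + 1.015 + 0.4545 = 2.185 kg·m².
ω_f = L / I = -4.780 / 2.185 = -2.187 rad/s.

|ω_f| ≈ 2.19 rad/s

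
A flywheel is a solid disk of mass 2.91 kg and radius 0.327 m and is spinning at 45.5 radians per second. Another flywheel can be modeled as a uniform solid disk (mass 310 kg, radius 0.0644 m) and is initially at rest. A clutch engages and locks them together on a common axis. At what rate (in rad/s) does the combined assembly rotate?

No external torque acts about the common axis, so total angular momentum is conserved.
Moments of inertia: I_A = ½(2.91)(0.327)² = 0.1556 kg·m²; I_B = ½(310)(0.0644)² = 0.6428 kg·m².
Taking A's sense as positive: L = (0.1556)(45.5) = 7.079 kg·m²·rad/s.
Combined I = 0.1556 + 0.6428 = 0.7984 kg·m².
ω_f = L / I = 7.079 / 0.7984 = 8.866 rad/s.

|ω_f| ≈ 8.87 rad/s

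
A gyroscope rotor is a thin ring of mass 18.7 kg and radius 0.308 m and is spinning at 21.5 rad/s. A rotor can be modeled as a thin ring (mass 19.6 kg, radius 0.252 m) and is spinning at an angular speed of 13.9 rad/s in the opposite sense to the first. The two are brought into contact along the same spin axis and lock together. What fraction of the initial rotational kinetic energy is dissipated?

The coupling torques are internal; angular momentum about the shared axis is conserved.
Moments of inertia: I_A = (18.7)(0.308)² = 1.774 kg·m²; I_B = (19.6)(0.252)² = 1.245 kg·m².
Taking A's sense as positive: L = (1.774)(21.5) − (1.245)(13.9) = 20.84 kg·m²·rad/s.
Combined I = 1.774 + 1.245 = 3.019 kg·m².
ω_f = L / I = 20.84 / 3.019 = 6.903 rad/s.
KE_i = ½ΣIω² = 530.2 J; KE_f = ½(3.019)(6.903)² = 71.93 J.
Fraction dissipated = (KE_i − KE_f)/KE_i = 0.8643.

fraction ≈ 0.864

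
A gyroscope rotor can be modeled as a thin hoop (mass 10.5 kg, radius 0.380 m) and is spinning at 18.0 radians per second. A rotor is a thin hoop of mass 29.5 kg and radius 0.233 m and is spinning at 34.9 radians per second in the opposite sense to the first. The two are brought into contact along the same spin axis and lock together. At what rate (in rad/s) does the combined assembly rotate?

|ω_f| ≈ 9.17 rad/s

The coupling torques are internal; angular momentum about the shared axis is conserved.
Moments of inertia: I_A = (10.5)(0.380)² = 1.516 kg·m²; I_B = (29.5)(0.233)² = 1.602 kg·m².
Taking A's sense as positive: L = (1.516)(18.0) − (1.602)(34.9) = -28.60 kg·m²·rad/s.
Combined I = 1.516 + 1.602 = 3.118 kg·m².
ω_f = L / I = -28.60 / 3.118 = -9.174 rad/s.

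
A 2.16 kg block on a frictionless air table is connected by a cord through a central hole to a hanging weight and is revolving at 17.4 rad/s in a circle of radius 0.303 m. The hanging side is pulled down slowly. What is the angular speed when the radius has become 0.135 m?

No torque about the axis ⇒ m r₁² ω₁ = m r₂² ω₂.
ω₂ = ω₁ (r₁/r₂)² = (17.4)(0.303/0.135)² = 87.65 rad/s.

ω₂ ≈ 87.7 rad/s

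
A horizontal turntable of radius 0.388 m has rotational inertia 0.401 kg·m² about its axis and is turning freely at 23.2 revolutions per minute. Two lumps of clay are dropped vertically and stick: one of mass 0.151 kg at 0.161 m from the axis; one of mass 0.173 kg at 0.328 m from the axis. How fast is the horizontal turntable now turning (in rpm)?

ω_f ≈ 22.0 rpm

The added mass arrives with no angular momentum about the axis, and any external torque about the axis is negligible, so the system's angular momentum is conserved.
Added inertia Σmr² = (0.151)(0.161)² + (0.173)(0.328)² = 0.02253 kg·m²; I_f = 0.4010 + 0.02253 = 0.4235 kg·m².
ω_f = I_p ω_i / I_f = (0.4010)(23.2) / 0.4235 = 21.97 rpm.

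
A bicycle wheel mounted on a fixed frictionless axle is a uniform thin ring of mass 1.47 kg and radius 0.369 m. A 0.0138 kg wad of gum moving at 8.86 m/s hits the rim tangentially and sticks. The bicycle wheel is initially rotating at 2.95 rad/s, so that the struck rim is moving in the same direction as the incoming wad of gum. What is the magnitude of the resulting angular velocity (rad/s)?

|ω_f| ≈ 3.15 rad/s

The axle reaction passes through the axle and exerts no torque about it; angular momentum about the axle is conserved through the impact.
I_p = (1.47)(0.369)² = 0.2002 kg·m². Taking the sense of the wad of gum's angular momentum as positive, L_{wad} = m v R = (0.0138)(8.86)(0.369) = 0.04512 kg·m²/s.
L_i = +I_p ω_p + m v R = +(0.2002)(2.95) + 0.04512 = 0.6356 kg·m²/s.
After sticking, I_f = I_p + m R² = 0.2002 + (0.0138)(0.369)² = 0.2020 kg·m².
ω_f = L_i / I_f = 0.6356 / 0.2020 = 3.146 rad/s.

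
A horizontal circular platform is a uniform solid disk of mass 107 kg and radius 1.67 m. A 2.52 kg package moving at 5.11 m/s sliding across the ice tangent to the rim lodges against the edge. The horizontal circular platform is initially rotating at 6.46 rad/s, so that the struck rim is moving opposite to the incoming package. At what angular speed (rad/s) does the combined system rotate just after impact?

About the central axle the impulsive forces during the collision are internal, so angular momentum about that axis is conserved.
I_p = ½(107)(1.67)² = 149.2 kg·m². Taking the sense of the package's angular momentum as positive, L_{package} = m v R = (2.52)(5.11)(1.67) = 21.50 kg·m²/s.
L_i = −I_p ω_p + m v R = −(149.2)(6.46) + 21.50 = -942.4 kg·m²/s.
After sticking, I_f = I_p + m R² = 149.2 + (2.52)(1.67)² = 156.2 kg·m².
ω_f = L_i / I_f = -942.4 / 156.2 = -6.032 rad/s.

|ω_f| ≈ 6.03 rad/s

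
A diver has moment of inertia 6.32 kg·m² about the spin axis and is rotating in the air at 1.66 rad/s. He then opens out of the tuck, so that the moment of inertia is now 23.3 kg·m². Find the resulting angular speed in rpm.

ω₂ ≈ 4.30 rpm

No external torque acts about the spin axis, so angular momentum is conserved.
ω₂ = I₁ω₁ / I₂ = (6.320)(1.66 rad/s) / (23.30) = 0.4503 rad/s = 4.300 rpm.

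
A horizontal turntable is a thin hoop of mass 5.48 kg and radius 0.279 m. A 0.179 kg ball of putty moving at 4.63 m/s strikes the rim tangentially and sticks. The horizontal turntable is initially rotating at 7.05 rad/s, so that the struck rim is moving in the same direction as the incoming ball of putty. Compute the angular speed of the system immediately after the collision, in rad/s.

About the axle the impulsive forces during the collision are internal, so angular momentum about that axis is conserved.
I_p = (5.48)(0.279)² = 0.4266 kg·m². Taking the sense of the ball of putty's angular momentum as positive, L_{ball} = m v R = (0.179)(4.63)(0.279) = 0.2312 kg·m²/s.
L_i = +I_p ω_p + m v R = +(0.4266)(7.05) + 0.2312 = 3.239 kg·m²/s.
After sticking, I_f = I_p + m R² = 0.4266 + (0.179)(0.279)² = 0.4405 kg·m².
ω_f = L_i / I_f = 3.239 / 0.4405 = 7.352 rad/s.

|ω_f| ≈ 7.35 rad/s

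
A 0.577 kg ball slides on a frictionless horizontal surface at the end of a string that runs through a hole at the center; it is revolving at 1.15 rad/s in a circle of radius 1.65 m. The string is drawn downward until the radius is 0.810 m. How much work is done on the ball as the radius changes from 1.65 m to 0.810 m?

W ≈ 3.27 J

The constraining force is radial, so m r² ω about the center is conserved.
ω₂ = ω₁ (r₁/r₂)² = (1.15)(1.65/0.810)² = 4.772 rad/s.
W = ΔKE = ½m(v₂² − v₁²) = 3.272 J.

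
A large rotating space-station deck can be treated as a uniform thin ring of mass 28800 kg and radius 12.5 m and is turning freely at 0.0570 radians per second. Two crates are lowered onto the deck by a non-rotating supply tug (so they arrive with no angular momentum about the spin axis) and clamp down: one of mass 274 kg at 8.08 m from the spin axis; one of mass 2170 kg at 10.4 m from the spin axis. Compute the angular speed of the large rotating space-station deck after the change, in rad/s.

ω_f ≈ 0.0540 rad/s

The added mass arrives with no angular momentum about the spin axis, and any external torque about the spin axis is negligible, so the system's angular momentum is conserved.
I_p = (28800)(12.5)² = 4.500e+06 kg·m².
Added inertia Σmr² = (274)(8.08)² + (2170)(10.4)² = 2.526e+05 kg·m²; I_f = 4.500e+06 + 2.526e+05 = 4.753e+06 kg·m².
ω_f = I_p ω_i / I_f = (4.500e+06)(0.0570) / 4.753e+06 = 0.05397 rad/s.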